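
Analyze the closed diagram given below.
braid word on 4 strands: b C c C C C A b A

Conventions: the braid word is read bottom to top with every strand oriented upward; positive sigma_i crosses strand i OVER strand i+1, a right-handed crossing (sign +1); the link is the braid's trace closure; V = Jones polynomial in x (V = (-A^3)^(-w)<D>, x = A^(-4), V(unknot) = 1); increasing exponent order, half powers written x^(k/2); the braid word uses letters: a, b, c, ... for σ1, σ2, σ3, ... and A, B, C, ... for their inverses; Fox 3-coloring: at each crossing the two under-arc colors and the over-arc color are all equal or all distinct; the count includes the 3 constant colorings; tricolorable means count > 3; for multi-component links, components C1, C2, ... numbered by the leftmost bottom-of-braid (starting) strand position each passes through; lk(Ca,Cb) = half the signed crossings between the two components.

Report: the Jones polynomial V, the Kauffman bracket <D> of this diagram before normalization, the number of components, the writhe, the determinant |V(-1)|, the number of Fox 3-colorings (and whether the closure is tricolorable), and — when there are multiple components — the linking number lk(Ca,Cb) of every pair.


Jones polynomial: V(x) = -x^-6 + 2x^-5 - 2x^-4 + 3x^-3 - 3x^-2 + 2x^-1 - 1 + x
<D> = -A^-13 + A^-9 - 2A^-5 + 3A^-1 - 3A^3 + 2A^7 - 2A^11 + A^15; writhe -3
components 1, writhe -3 (9 crossings)
3-colorings: 9 of 3^9, det 15 — tricolorable
note: the word shrinks to σ2 σ3⁻¹ σ3⁻¹ σ3⁻¹ σ1⁻¹ σ2 σ1⁻¹ after cancelling


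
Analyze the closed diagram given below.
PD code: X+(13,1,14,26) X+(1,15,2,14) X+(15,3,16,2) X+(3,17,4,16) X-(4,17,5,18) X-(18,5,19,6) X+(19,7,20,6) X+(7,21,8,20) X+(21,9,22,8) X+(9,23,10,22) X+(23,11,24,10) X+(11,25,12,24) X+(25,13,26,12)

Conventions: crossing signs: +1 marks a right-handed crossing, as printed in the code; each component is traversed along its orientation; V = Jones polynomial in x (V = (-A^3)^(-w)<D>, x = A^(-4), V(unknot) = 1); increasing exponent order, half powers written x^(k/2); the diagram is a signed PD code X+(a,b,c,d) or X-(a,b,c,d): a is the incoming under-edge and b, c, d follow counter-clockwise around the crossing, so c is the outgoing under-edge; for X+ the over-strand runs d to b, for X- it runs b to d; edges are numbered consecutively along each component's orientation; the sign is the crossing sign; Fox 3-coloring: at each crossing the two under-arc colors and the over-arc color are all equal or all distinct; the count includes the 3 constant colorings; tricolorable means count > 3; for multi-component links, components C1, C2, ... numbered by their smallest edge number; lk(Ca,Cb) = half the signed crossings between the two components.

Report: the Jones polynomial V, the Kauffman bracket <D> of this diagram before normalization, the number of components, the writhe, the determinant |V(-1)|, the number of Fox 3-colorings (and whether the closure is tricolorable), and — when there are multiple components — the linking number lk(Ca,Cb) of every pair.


V = x^4 + x^6 - x^7 + x^8 - x^9 + x^10 - x^11 + x^12 - x^13
<D> = A^-25 - A^-21 + A^-17 - A^-13 + A^-9 - A^-5 + A^-1 - A^3 - A^11 (w = +9)
1 component over 13 crossings, w = +9
9 Fox colorings among 3^13, |V(-1)| = 9: tricolorable
why: the span of V is 9, forcing >= 9 crossings in any diagram


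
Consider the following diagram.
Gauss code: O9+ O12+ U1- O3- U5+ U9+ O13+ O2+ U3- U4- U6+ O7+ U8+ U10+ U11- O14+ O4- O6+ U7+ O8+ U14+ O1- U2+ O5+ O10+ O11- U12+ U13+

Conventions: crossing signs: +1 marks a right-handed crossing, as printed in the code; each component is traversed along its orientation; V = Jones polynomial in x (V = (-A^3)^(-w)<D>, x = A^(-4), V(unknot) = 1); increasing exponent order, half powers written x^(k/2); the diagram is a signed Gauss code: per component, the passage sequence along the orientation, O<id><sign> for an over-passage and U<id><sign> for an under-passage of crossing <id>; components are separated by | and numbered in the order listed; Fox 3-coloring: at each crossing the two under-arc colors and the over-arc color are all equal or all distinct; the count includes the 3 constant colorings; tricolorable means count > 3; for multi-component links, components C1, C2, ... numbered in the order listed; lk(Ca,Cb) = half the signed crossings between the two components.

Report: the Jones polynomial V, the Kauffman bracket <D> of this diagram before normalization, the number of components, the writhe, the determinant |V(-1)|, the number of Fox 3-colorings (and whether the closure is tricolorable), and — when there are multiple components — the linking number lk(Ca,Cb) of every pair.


Jones polynomial: V(x) = 1 - x + 3x^2 - 4x^3 + 5x^4 - 6x^5 + 5x^6 - 4x^7 + 3x^8 - x^9
<D> = -A^-18 + 3A^-14 - 4A^-10 + 5A^-6 - 6A^-2 + 5A^2 - 4A^6 + 3A^10 - A^14 + A^18; writhe +6
components 1, writhe +6 (14 crossings)
3-colorings: 9 of 3^14, det 33 — tricolorable
note: det 33 = |V(-1)|; divisible by 3, so tricolorable


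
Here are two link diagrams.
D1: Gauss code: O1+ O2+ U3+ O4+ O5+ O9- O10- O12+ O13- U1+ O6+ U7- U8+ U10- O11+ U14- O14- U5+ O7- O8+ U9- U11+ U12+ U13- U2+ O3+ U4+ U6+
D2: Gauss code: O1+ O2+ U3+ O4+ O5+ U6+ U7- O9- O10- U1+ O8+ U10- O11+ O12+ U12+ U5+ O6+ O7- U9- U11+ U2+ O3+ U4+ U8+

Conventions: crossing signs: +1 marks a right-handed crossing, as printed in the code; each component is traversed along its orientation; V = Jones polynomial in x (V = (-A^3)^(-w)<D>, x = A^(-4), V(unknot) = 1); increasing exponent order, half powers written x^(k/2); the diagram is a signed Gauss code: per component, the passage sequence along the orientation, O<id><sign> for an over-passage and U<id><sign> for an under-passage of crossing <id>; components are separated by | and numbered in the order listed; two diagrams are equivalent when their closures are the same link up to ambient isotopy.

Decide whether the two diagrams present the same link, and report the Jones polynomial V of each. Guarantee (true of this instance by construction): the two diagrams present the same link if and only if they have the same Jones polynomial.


same link: yes
V(D1) = x - x^2 + 2x^3 - x^4 + x^5 - x^6  [14 crossings, <D> = -A^-12 + A^-8 - A^-4 + 2 - A^4 + A^8, w = +4]
V(D2) = x - x^2 + 2x^3 - x^4 + x^5 - x^6  (w +6, c 12, <D> = -A^-6 + A^-2 - A^2 + 2A^6 - A^10 + A^14)
note: Reidemeister moves carry D1 (14 crossings) to D2 (12)


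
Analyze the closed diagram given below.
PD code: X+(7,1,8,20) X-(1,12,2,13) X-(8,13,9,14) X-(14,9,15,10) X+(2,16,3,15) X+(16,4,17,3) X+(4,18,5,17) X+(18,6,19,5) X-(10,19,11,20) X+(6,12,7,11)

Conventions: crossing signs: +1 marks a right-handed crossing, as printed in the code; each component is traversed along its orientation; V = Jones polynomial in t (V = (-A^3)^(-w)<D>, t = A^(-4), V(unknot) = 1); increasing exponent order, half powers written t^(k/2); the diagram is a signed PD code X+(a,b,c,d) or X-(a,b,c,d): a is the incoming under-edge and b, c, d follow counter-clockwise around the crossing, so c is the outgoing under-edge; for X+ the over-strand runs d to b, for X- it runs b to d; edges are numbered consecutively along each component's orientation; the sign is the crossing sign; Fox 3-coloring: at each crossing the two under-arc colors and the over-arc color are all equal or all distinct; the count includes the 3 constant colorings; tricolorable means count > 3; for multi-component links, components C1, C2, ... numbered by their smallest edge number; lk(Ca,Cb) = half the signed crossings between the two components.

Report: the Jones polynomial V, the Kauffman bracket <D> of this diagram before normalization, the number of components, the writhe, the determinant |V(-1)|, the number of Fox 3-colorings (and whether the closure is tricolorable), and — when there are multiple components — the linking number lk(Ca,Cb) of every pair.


V = -t^-2 + 2t^-1 - 2 + 4t - 4t^2 + 4t^3 - 3t^4 + 2t^5 - t^6
<D> = -A^-18 + 2A^-14 - 3A^-10 + 4A^-6 - 4A^-2 + 4A^2 - 2A^6 + 2A^10 - A^14 (w = +2)
1 component over 10 crossings, w = +2
3 Fox colorings among 3^10, |V(-1)| = 23: not tricolorable
why: w = +2 shifts under R1 moves; the (-A^3)^(-2) factor cancels that in V


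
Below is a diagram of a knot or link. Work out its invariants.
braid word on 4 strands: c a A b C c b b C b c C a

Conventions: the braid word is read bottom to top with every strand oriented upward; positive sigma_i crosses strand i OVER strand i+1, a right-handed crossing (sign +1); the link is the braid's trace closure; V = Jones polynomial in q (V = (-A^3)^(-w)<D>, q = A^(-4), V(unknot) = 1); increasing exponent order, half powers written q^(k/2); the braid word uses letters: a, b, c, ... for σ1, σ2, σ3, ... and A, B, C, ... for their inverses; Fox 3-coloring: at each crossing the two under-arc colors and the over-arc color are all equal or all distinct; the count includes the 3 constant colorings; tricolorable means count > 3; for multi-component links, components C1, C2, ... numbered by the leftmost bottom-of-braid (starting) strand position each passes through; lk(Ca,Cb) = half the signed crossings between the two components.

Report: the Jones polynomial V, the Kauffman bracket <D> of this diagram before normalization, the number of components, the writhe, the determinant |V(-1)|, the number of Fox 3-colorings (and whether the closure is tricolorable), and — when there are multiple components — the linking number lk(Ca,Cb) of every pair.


Jones polynomial: V(q) = q + q^3 - q^4
<D> = A^-1 - A^3 - A^11; writhe +5
components 1, writhe +5 (13 crossings)
3-colorings: 9 of 3^13, det 3 — tricolorable
note: det 3 = |V(-1)|; divisible by 3, so tricolorable


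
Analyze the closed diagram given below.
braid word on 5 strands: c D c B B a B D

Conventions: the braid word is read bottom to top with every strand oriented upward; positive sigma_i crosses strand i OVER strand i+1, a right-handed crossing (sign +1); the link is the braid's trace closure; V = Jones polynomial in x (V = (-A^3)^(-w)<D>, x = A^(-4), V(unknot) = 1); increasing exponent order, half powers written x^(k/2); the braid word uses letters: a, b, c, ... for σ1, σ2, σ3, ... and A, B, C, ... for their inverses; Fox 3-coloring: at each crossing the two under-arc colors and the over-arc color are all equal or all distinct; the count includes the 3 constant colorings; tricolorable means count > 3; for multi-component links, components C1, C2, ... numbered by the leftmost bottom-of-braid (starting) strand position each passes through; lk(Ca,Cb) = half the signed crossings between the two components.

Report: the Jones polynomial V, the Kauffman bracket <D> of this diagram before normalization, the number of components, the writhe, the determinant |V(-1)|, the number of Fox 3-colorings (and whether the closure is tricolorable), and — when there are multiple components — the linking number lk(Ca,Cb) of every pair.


Jones polynomial: V(x) = -x^-6 + 2x^-5 - 2x^-4 + 3x^-3 - 3x^-2 + 2x^-1 - 1 + x
<D> = A^-10 - A^-6 + 2A^-2 - 3A^2 + 3A^6 - 2A^10 + 2A^14 - A^18; writhe -2
components 1, writhe -2 (8 crossings)
3-colorings: 9 of 3^8, det 15 — tricolorable
note: |V(-1)| = 15: so tricolorable, since 3 divides 15


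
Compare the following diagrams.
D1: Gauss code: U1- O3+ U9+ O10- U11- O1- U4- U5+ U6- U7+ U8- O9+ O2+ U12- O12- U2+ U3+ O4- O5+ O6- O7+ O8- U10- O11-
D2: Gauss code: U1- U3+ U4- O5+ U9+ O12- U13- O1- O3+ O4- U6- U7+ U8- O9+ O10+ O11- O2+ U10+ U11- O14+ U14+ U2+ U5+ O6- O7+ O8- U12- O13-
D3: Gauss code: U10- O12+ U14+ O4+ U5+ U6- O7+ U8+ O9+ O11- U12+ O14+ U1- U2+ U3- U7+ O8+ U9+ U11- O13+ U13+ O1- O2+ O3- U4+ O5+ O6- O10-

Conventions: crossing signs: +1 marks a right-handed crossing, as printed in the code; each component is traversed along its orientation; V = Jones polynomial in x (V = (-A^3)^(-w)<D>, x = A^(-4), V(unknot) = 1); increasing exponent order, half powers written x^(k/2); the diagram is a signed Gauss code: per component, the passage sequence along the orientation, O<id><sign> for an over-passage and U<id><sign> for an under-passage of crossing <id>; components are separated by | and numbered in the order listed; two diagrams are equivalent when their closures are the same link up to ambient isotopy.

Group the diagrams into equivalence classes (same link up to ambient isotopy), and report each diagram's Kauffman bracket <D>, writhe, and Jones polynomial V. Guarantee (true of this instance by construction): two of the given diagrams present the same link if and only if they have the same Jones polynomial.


classes: {D1, D2} | {D3}
V(D1) = x^-5 - 2x^-4 + 2x^-3 - 2x^-2 + 2x^-1 - 1 + x  [12 crossings, <D> = A^-10 - A^-6 + 2A^-2 - 2A^2 + 2A^6 - 2A^10 + A^14, w = -2]
D2 (bracket A^-4 - 1 + 2A^4 - 2A^8 + 2A^12 - 2A^16 + A^20; 14 crossings at w = 0): V = x^-5 - 2x^-4 + 2x^-3 - 2x^-2 + 2x^-1 - 1 + x
V(D3) = x - x^2 + 2x^3 - x^4 + x^5 - x^6  (w +4, c 14, <D> = -A^-12 + A^-8 - A^-4 + 2 - A^4 + A^8)
insight: 2 classes among 3 diagrams; unequal V(x) rules out equality


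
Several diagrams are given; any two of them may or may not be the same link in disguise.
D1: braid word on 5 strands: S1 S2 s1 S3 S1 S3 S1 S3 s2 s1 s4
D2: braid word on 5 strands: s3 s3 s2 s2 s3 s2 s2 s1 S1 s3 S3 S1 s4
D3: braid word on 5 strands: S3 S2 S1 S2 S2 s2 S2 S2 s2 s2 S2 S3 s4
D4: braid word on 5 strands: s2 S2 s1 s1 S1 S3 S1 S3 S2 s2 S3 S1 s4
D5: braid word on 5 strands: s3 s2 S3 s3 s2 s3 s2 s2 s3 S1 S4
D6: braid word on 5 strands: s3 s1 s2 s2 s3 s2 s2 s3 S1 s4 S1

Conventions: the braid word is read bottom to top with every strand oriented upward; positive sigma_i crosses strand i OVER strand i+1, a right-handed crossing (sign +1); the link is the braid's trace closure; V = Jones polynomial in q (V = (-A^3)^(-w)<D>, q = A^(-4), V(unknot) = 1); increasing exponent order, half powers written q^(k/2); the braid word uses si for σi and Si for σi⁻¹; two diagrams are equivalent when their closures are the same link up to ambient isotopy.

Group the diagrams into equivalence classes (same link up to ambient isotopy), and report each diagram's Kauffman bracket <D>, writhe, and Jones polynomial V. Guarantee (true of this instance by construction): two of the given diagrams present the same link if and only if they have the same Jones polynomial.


equivalence classes: {D1, D4} | {D2, D5, D6} | {D3}
D1 (bracket A^-7 + A^-3 + A - A^9; 11 crossings at w = -3): V = q^(-9/2) - q^(-5/2) - q^(-3/2) - q^(-1/2)
V(D2) = -q^(5/2) - q^(9/2) - q^(13/2) + q^(15/2)  (w +7, c 13, <D> = -A^-9 + A^-5 + A^3 + A^11)
V(D3) = q^(-13/2) - q^(-11/2) + q^(-9/2) - 2q^(-7/2) - q^(-3/2)  (w -5, c 13, <D> = A^-9 + 2A^-1 - A^3 + A^7 - A^11)
V(D4) = q^(-9/2) - q^(-5/2) - q^(-3/2) - q^(-1/2)  (w -3, c 13, <D> = A^-7 + A^-3 + A - A^9)
V(D5) = -q^(5/2) - q^(9/2) - q^(13/2) + q^(15/2)  [11 crossings, <D> = -A^-15 + A^-11 + A^-3 + A^5, w = +5]
V(D6) = -q^(5/2) - q^(9/2) - q^(13/2) + q^(15/2)  (w +7, c 11, <D> = -A^-9 + A^-5 + A^3 + A^11)
observation: V(q) takes 3 values over 6 diagrams, fixing the grouping


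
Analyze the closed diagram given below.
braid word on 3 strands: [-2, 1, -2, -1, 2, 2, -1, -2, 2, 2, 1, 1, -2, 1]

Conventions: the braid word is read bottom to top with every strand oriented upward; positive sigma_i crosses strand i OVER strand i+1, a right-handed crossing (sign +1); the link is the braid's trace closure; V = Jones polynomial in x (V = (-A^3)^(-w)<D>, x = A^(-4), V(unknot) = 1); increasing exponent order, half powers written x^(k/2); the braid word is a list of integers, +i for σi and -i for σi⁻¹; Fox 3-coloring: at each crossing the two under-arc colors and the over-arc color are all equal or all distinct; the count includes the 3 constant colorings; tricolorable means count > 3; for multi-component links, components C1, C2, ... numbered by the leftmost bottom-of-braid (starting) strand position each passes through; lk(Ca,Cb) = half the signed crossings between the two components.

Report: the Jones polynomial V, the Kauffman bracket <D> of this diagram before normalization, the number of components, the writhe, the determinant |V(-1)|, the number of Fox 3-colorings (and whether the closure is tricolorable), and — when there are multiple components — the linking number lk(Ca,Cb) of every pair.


V = x^-3 - 3x^-2 + 5x^-1 - 7 + 10x - 10x^2 + 10x^3 - 8x^4 + 5x^5 - 3x^6 + x^7
<D> = A^-22 - 3A^-18 + 5A^-14 - 8A^-10 + 10A^-6 - 10A^-2 + 10A^2 - 7A^6 + 5A^10 - 3A^14 + A^18 (w = +2)
1 component over 14 crossings, w = +2
9 Fox colorings among 3^14, |V(-1)| = 63: tricolorable
why: V spans 10 powers of x: at least 10 crossings in any diagram


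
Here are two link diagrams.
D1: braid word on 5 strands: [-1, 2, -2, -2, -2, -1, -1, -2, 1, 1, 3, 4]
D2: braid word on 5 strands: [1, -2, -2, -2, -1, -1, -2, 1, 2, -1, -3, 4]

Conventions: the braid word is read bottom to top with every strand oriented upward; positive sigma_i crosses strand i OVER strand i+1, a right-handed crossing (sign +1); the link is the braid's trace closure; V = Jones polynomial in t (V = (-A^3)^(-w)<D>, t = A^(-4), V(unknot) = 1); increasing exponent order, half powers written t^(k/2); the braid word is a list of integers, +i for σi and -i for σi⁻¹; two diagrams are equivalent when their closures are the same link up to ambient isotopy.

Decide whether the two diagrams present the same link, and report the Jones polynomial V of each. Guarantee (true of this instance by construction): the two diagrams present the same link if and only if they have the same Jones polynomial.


equivalent: yes
D1 (bracket A^-2 - A^2 + 2A^6 - A^10 + A^14 - A^18; 12 crossings at w = -2): V = -t^-6 + t^-5 - t^-4 + 2t^-3 - t^-2 + t^-1
V(D2) = -t^-6 + t^-5 - t^-4 + 2t^-3 - t^-2 + t^-1  [12 crossings, <D> = A^-8 - A^-4 + 2 - A^4 + A^8 - A^12, w = -4]
observation: D2 (12 crossings) and D1 (12) are Markov-related braid presentations


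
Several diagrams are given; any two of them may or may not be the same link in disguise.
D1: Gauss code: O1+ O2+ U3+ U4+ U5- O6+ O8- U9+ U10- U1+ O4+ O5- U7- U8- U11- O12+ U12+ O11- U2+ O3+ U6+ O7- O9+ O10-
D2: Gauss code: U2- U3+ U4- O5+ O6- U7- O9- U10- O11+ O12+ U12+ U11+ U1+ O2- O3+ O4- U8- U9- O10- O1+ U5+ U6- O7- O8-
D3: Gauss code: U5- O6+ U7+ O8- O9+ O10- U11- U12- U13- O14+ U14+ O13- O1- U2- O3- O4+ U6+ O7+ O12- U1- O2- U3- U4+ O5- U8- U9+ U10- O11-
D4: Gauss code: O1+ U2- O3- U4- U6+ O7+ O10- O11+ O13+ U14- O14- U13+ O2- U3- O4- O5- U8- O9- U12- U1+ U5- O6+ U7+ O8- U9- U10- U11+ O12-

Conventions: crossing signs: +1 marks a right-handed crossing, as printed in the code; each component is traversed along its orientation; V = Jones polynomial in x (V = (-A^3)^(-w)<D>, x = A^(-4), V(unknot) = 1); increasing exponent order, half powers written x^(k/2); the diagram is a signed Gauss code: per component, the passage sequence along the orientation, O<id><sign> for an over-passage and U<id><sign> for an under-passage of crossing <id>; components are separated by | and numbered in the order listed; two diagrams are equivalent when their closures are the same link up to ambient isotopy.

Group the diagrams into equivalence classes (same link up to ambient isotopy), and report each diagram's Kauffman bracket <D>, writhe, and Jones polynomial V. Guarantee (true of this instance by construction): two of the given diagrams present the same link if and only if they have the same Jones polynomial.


equivalence classes: {D1} | {D2} | {D3, D4}
D1 (bracket -A^-10 + A^-6 + A^2; 12 crossings at w = +2): V = x + x^3 - x^4
D2 (bracket A^-2 + A^6 - A^10; 12 crossings at w = -2): V = -x^-4 + x^-3 + x^-1
V(D3) = x^-7 - 2x^-6 + 2x^-5 - 3x^-4 + 3x^-3 - 2x^-2 + 2x^-1  [14 crossings, <D> = 2A^-8 - 2A^-4 + 3 - 3A^4 + 2A^8 - 2A^12 + A^16, w = -4]
D4 (bracket 2A^-8 - 2A^-4 + 3 - 3A^4 + 2A^8 - 2A^12 + A^16; 14 crossings at w = -4): V = x^-7 - 2x^-6 + 2x^-5 - 3x^-4 + 3x^-3 - 2x^-2 + 2x^-1
observation: comparing 4 Jones polynomials yields 3 groups


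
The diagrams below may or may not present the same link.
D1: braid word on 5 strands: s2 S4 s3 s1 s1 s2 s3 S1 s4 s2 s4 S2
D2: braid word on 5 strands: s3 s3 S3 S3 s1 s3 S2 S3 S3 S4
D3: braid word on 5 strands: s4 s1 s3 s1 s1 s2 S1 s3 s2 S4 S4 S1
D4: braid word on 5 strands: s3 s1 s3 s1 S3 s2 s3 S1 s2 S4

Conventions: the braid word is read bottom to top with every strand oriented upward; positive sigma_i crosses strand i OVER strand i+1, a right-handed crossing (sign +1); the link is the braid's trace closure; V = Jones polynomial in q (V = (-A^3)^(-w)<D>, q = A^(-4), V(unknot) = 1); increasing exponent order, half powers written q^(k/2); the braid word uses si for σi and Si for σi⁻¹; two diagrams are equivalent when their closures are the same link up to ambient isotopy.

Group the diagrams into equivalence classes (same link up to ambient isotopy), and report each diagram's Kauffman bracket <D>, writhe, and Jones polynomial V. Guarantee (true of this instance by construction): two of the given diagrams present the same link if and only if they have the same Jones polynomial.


equivalence classes: {D1, D3, D4} | {D2}
D1 (bracket -A^-6 + A^-2 - A^2 + 2A^6 - A^10 + A^14; 12 crossings at w = +6): V = q - q^2 + 2q^3 - q^4 + q^5 - q^6
D2 (bracket A^-6; 10 crossings at w = -2): V = 1
V(D3) = q - q^2 + 2q^3 - q^4 + q^5 - q^6  (w +4, c 12, <D> = -A^-12 + A^-8 - A^-4 + 2 - A^4 + A^8)
D4 (bracket -A^-12 + A^-8 - A^-4 + 2 - A^4 + A^8; 10 crossings at w = +4): V = q - q^2 + 2q^3 - q^4 + q^5 - q^6
observation: V(q) takes 2 values over 4 diagrams, fixing the grouping


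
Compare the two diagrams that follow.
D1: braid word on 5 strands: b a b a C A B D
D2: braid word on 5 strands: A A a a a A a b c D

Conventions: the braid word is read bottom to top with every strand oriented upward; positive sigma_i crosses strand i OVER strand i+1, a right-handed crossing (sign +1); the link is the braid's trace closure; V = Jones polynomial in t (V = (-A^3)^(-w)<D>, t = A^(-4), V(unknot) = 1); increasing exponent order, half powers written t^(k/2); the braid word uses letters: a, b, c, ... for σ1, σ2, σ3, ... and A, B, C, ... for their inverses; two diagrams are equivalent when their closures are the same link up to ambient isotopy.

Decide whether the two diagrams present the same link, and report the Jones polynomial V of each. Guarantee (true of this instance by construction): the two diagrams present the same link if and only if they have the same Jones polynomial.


same link: yes
V(D1) = 1  [8 crossings, <D> = 1, w = 0]
D2 (bracket A^6; 10 crossings at w = +2): V = 1
note: Markov moves rewrite D1 (8 crossings) into D2 (10)


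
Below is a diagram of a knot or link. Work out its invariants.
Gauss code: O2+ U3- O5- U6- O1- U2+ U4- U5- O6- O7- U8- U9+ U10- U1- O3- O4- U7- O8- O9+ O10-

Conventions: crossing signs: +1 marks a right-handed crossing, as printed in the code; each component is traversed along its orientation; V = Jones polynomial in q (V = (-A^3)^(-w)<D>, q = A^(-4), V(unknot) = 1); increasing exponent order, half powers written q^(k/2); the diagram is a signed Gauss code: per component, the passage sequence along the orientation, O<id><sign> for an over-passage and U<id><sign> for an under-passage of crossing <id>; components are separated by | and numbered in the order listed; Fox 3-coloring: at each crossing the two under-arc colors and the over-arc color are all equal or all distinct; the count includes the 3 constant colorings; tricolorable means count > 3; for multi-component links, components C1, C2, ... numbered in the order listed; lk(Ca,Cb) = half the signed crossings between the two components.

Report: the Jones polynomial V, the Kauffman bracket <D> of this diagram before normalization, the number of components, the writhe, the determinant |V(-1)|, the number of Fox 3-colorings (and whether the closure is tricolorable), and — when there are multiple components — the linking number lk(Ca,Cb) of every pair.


V(q) = -q^-7 + q^-6 - q^-5 + q^-4 + q^-2
bracket: A^-10 + A^-2 - A^2 + A^6 - A^10, w = -6
1 component, writhe -6, over 10 crossings
det 5, colorings 3 of 3^10 — not tricolorable
observation: V spans 5 powers of q: at least 5 crossings in any diagram


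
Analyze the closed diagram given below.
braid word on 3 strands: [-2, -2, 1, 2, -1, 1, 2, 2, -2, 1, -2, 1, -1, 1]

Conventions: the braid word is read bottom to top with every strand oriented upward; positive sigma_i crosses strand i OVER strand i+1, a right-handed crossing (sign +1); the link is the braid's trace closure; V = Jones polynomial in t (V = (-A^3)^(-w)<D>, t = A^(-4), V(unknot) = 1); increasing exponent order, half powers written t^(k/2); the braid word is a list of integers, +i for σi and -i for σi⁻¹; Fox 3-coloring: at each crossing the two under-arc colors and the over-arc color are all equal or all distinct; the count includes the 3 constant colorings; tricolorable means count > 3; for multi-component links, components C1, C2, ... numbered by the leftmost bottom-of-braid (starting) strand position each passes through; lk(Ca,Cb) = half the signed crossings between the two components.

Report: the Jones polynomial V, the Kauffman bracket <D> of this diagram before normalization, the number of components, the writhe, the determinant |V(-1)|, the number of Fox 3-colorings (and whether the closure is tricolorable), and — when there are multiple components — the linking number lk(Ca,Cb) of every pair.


V = -t^-1 + 2 - t + 2t^2 - t^3 + t^4 - t^5
<D> = -A^-14 + A^-10 - A^-6 + 2A^-2 - A^2 + 2A^6 - A^10 (w = +2)
1 component over 14 crossings, w = +2
9 Fox colorings among 3^14, |V(-1)| = 9: tricolorable
why: |V(-1)| = 9: so tricolorable, since 3 divides 9


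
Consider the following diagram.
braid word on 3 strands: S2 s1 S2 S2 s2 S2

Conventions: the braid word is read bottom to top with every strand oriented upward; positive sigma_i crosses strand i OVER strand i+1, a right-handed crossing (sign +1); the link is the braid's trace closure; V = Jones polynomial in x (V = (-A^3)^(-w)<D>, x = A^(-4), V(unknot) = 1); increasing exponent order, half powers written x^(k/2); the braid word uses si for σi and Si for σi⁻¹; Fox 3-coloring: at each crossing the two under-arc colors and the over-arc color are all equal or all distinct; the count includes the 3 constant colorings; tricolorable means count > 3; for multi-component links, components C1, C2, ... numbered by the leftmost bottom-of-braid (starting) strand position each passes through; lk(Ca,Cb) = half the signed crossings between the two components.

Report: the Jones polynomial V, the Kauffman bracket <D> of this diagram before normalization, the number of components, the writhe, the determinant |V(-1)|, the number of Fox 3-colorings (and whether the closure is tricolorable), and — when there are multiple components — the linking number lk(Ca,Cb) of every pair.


V(x) = -x^-4 + x^-3 + x^-1
bracket: A^-2 + A^6 - A^10, w = -2
1 component, writhe -2, over 6 crossings
det 3, colorings 9 of 3^6 — tricolorable
observation: V spans 3 powers of x: at least 3 crossings in any diagram


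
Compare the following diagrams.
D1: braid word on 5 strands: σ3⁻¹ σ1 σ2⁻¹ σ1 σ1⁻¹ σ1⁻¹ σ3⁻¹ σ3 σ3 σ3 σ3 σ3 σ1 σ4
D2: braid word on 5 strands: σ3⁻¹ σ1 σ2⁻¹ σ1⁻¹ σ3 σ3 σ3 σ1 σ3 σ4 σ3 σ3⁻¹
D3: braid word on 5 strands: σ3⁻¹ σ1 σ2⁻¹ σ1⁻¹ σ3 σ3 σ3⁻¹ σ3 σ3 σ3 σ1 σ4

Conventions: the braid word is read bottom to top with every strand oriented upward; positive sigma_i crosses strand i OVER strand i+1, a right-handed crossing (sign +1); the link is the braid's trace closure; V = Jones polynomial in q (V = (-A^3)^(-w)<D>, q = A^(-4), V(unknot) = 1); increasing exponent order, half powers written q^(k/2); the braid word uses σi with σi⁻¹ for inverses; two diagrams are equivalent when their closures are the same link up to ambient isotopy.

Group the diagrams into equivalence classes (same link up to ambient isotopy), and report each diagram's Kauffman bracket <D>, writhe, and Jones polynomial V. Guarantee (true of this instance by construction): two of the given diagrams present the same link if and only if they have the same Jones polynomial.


classes: {D1, D2, D3}
V(D1) = q + q^3 - q^4  [14 crossings, <D> = -A^-4 + 1 + A^8, w = +4]
V(D2) = q + q^3 - q^4  (w +4, c 12, <D> = -A^-4 + 1 + A^8)
D3 (bracket -A^-4 + 1 + A^8; 12 crossings at w = +4): V = q + q^3 - q^4
note: all 3 diagrams share one V(q), hence one class


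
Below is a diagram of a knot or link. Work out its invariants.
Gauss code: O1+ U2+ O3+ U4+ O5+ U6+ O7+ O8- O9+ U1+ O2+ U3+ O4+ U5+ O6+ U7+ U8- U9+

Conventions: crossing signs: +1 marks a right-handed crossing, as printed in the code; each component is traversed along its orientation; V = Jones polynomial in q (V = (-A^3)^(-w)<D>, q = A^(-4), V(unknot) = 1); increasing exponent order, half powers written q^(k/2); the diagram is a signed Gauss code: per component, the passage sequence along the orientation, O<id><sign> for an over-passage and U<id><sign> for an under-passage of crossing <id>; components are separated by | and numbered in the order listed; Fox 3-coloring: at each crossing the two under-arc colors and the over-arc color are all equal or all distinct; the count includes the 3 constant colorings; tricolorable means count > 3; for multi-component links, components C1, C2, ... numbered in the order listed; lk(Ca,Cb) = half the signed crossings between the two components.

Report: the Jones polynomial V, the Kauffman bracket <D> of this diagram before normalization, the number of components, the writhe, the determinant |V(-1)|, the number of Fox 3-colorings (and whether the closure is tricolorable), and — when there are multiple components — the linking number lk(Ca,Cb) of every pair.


Jones polynomial: V(q) = q^3 + q^5 - q^6 + q^7 - q^8 + q^9 - q^10
<D> = A^-19 - A^-15 + A^-11 - A^-7 + A^-3 - A - A^9; writhe +7
components 1, writhe +7 (9 crossings)
3-colorings: 3 of 3^9, det 7 — not tricolorable
note: w = +7 shifts under R1 moves; the (-A^3)^(-7) factor cancels that in V


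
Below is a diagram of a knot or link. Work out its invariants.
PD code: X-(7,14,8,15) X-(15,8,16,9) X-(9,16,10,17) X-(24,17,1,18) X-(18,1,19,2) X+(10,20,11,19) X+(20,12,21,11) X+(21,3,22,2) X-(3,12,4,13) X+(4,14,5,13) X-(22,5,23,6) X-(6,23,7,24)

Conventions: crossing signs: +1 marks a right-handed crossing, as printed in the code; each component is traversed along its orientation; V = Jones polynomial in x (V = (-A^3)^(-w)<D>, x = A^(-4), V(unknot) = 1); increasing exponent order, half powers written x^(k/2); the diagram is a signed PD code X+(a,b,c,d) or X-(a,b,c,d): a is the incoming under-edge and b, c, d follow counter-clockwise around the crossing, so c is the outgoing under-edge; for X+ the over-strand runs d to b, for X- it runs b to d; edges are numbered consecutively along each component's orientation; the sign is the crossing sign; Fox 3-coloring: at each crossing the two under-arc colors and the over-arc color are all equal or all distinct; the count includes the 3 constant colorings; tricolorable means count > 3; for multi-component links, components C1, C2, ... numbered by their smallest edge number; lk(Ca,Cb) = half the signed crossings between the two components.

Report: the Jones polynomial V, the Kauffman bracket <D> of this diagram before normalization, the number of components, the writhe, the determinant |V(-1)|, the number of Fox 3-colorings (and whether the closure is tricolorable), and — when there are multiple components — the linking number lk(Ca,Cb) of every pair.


V(x) = x^-7 - 2x^-6 + 2x^-5 - 3x^-4 + 3x^-3 - 2x^-2 + 2x^-1
bracket: 2A^-8 - 2A^-4 + 3 - 3A^4 + 2A^8 - 2A^12 + A^16, w = -4
1 component, writhe -4, over 12 crossings
det 15, colorings 9 of 3^12 — tricolorable
observation: det 15 = |V(-1)|; divisible by 3, so tricolorable


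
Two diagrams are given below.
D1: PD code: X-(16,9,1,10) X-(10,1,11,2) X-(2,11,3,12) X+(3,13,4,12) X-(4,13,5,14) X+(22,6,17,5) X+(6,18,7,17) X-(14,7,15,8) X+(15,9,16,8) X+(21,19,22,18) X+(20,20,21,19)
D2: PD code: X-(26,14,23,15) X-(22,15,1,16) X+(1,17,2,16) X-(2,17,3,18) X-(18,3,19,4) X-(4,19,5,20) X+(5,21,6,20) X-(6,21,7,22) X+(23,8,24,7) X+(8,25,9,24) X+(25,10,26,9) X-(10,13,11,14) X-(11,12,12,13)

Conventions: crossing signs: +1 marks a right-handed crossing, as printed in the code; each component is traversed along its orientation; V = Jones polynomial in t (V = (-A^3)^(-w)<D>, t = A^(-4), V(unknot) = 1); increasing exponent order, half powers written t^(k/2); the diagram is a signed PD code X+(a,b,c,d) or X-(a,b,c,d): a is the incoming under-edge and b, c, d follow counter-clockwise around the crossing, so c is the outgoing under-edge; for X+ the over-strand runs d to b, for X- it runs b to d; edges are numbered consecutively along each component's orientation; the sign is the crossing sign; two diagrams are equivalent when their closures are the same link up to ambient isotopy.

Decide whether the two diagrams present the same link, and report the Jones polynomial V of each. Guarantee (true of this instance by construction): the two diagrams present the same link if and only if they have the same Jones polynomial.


equivalent: yes
V(D1) = t^(-7/2) - t^(-5/2) + t^(-3/2) - 2t^(-1/2) - t^(3/2)  (w +1, c 11, <D> = A^-3 + 2A^5 - A^9 + A^13 - A^17)
V(D2) = t^(-7/2) - t^(-5/2) + t^(-3/2) - 2t^(-1/2) - t^(3/2)  [13 crossings, <D> = A^-15 + 2A^-7 - A^-3 + A - A^5, w = -3]
key observation: one V(t) for all 2 diagrams — one class (guaranteed)


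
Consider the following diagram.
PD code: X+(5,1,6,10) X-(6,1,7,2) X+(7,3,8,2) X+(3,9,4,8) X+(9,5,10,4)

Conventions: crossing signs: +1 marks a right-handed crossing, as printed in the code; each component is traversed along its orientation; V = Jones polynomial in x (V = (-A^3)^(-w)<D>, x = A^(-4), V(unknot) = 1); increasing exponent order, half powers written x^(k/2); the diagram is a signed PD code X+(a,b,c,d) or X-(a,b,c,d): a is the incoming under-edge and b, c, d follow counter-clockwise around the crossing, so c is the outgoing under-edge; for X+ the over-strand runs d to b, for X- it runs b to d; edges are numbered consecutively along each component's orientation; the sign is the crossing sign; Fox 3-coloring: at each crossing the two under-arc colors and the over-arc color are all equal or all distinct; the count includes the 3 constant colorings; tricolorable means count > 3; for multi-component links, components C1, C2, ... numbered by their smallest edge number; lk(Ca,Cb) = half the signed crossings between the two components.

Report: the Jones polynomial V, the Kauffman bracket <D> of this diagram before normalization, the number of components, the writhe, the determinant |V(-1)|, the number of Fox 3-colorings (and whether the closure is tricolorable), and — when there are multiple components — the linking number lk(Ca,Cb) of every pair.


V = x + x^3 - x^4
<D> = A^-7 - A^-3 - A^5 (w = +3)
1 component over 5 crossings, w = +3
9 Fox colorings among 3^5, |V(-1)| = 3: tricolorable
why: the span of V is 3, forcing >= 3 crossings in any diagram


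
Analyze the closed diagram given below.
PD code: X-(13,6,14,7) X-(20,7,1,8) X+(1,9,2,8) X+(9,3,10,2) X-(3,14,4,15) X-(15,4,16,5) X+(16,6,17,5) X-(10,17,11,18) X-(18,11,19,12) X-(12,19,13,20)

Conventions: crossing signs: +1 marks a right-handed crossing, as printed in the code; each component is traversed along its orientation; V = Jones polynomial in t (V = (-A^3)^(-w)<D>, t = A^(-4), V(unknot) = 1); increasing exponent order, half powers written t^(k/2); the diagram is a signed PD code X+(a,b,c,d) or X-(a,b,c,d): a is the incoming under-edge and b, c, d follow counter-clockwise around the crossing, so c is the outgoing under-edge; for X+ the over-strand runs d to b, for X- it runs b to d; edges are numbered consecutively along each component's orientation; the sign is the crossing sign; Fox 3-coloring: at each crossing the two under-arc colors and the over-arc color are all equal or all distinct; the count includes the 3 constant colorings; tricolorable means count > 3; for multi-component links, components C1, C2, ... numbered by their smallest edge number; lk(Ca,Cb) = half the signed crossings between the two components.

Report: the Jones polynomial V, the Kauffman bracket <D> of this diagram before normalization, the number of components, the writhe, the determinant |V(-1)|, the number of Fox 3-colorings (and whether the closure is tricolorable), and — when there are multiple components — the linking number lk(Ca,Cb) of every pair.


V = -t^-6 + t^-5 - t^-4 + 2t^-3 - t^-2 + t^-1
<D> = A^-8 - A^-4 + 2 - A^4 + A^8 - A^12 (w = -4)
1 component over 10 crossings, w = -4
3 Fox colorings among 3^10, |V(-1)| = 7: not tricolorable
why: |V(-1)| = 7: so not tricolorable, since 3 does not divide 7


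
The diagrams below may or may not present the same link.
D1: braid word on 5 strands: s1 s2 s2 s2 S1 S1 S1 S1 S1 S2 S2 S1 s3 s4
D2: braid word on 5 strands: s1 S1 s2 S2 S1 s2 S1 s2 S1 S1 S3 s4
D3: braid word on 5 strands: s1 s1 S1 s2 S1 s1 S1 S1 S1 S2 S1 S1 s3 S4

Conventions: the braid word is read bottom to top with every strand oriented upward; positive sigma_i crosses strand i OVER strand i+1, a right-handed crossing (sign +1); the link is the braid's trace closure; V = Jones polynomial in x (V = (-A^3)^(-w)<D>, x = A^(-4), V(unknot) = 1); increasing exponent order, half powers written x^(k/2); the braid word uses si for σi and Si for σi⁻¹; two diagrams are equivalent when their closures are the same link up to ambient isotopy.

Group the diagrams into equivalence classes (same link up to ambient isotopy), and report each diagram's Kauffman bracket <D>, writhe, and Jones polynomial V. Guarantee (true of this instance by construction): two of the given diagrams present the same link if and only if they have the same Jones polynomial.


equivalence classes: {D1} | {D2} | {D3}
D1 (bracket A^2 + A^10 - A^14 + A^18 - A^22; 14 crossings at w = -2): V = -x^-7 + x^-6 - x^-5 + x^-4 + x^-2
V(D2) = x^-5 - 2x^-4 + 2x^-3 - 2x^-2 + 2x^-1 - 1 + x  (w -2, c 12, <D> = A^-10 - A^-6 + 2A^-2 - 2A^2 + 2A^6 - 2A^10 + A^14)
V(D3) = -x^-4 + x^-3 + x^-1  (w -4, c 14, <D> = A^-8 + 1 - A^4)
observation: V(x) takes 3 values over 3 diagrams, fixing the grouping


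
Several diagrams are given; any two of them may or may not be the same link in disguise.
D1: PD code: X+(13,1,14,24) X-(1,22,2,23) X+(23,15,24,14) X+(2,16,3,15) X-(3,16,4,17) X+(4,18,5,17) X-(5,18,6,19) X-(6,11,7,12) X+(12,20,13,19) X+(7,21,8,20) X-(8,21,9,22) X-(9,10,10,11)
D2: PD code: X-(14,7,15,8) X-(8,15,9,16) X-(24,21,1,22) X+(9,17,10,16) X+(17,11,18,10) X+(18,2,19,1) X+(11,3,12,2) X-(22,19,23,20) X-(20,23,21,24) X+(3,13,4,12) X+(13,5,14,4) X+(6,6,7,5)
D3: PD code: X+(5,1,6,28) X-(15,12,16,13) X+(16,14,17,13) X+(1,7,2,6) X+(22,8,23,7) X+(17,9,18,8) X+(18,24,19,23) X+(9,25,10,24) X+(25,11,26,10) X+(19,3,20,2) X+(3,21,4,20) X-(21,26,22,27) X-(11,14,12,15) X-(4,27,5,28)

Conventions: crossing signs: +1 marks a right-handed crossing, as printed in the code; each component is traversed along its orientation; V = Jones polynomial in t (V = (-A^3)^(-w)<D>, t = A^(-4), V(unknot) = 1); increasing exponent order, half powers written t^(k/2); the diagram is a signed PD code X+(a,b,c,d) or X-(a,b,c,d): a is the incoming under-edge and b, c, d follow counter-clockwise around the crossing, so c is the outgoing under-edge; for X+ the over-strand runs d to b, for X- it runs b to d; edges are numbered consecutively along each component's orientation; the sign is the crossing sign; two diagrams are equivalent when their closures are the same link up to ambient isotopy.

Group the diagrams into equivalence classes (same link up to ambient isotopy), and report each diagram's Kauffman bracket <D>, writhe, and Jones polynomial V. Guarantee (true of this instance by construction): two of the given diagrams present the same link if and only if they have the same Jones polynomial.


grouping into links: {D1} | {D2} | {D3}
V(D1) = 1  (w 0, c 12, <D> = 1)
V(D2) = -t^-3 + t^-2 - t^-1 + 3 - t + t^2 - t^3  (w +2, c 12, <D> = -A^-6 + A^-2 - A^2 + 3A^6 - A^10 + A^14 - A^18)
V(D3) = t^2 - t^3 + 3t^4 - 3t^5 + 3t^6 - 3t^7 + 2t^8 - t^9  (w +6, c 14, <D> = -A^-18 + 2A^-14 - 3A^-10 + 3A^-6 - 3A^-2 + 3A^2 - A^6 + A^10)
key observation: comparing 3 Jones polynomials yields 3 groups


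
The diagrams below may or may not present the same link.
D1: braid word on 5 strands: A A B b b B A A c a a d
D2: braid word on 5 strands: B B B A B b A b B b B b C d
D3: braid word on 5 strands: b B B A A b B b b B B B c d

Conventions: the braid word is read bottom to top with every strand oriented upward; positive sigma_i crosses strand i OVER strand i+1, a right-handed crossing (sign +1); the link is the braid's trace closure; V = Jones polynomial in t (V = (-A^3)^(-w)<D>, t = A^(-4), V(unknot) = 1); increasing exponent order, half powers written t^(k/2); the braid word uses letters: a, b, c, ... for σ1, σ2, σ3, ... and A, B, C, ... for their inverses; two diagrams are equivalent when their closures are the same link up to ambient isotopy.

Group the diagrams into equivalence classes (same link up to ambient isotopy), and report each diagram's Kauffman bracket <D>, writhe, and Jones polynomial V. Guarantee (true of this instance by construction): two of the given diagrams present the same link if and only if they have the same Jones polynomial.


equivalence classes: {D1} | {D2, D3}
D1 (bracket 1 + A^4 + A^8 + A^12; 12 crossings at w = 0): V = t^-3 + t^-2 + t^-1 + 1
D2 (bracket A^-8 + 2 + A^8; 14 crossings at w = -4): V = t^-5 + 2t^-3 + t^-1
V(D3) = t^-5 + 2t^-3 + t^-1  (w -2, c 14, <D> = A^-2 + 2A^6 + A^14)
observation: comparing 3 Jones polynomials yields 2 groups
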